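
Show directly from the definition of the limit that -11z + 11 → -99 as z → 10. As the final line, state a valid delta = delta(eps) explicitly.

delta = eps/11

Suppose eps > 0. We need delta > 0 so that 0 < |z − 10| < delta implies |(-11z + 11) + 99| < eps.
Since (-11z + 11) + 99 = -11(z − 10), we have |(-11z + 11) + 99| = 11|z − 10|.
Thus it suffices that |z − 10| < eps/11.
Choosing delta = eps/11 gives |(-11z + 11) + 99| = 11|z − 10| < eps whenever |z − 10| < delta.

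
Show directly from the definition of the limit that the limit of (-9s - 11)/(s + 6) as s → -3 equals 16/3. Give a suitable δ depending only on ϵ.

δ = min(3/2, (9/86)ϵ)

Suppose ϵ > 0. We want δ > 0 with 0 < |s + 3| < δ ⇒ |(-9s - 11)/(s + 6) − (16/3)| < ϵ.
Combining over a common denominator, (-9s - 11)/(s + 6) − (16/3) = [(-9s - 11)·3 − 16·(s + 6)] / [3·(s + 6)] = -43(s + 3) / (3(s + 6)).
So |(-9s - 11)/(s + 6) − (16/3)| = 43|s + 3| / (3·|s + 6|).
Restrict δ ≤ 3/2. Then |s + 3| < 3/2 gives |s + 6| = |(s + 3) + 3| ≥ 3 − 3/2 = 3/2.
Hence |(-9s - 11)/(s + 6) − (16/3)| < 43|s + 3|/(3·(3/2)) = (86/9)|s + 3|, which is < ϵ once |s + 3| < (9/86)ϵ.
Take δ = min(3/2, (9/86)ϵ). Then 0 < |s + 3| < δ forces both bounds, so |(-9s - 11)/(s + 6) − (16/3)| < ϵ.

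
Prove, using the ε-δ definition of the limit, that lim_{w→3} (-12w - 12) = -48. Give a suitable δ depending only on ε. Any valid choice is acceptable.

Fix ε > 0. We need δ > 0 so that 0 < |w − 3| < δ implies |(-12w - 12) + 48| < ε.
|(-12w - 12) + 48| = |-12w + 36| = 12|w − 3|.
Thus it suffices that |w − 3| < ε/12.
Take δ = ε/12. If 0 < |w − 3| < δ then |(-12w - 12) + 48| = 12|w − 3| < 12·(ε/12) = ε.

δ = ε/12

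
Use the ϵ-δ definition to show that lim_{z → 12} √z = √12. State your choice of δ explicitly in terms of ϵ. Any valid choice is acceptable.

δ = min(12, √12·ϵ)

Fix ϵ > 0. We want δ > 0 such that 0 < |z − 12| < δ implies |√z − √12| < ϵ.
Rationalise: √z − √12 = (z − 12)/(√z + √12), so |√z − √12| = |z − 12|/(√z + √12).
Restrict δ ≤ 12 so that |z − 12| < 12 forces z > 0, and then √z + √12 > √12.
Hence |√z − √12| < |z − 12|/√12, which is < ϵ once |z − 12| < √12·ϵ.
Take δ = min(12, √12·ϵ). If 0 < |z − 12| < δ then z > 0 and |√z − √12| < |z − 12|/√12 < ϵ.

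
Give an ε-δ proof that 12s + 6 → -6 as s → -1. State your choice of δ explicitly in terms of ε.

δ = ε/12

Let ε > 0 be given. We need δ > 0 so that 0 < |s + 1| < δ implies |(12s + 6) + 6| < ε.
|(12s + 6) + 6| = |12s + 12| = 12|s + 1|.
So 12|s + 1| < ε exactly when |s + 1| < ε/12.
Take δ = ε/12. If 0 < |s + 1| < δ then |(12s + 6) + 6| = 12|s + 1| < 12·(ε/12) = ε.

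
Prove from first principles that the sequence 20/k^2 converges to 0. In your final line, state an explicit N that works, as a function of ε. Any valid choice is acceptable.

N = (20/ε)^{1/2}

Let ε > 0 be given. For k ≥ 1, |20/k^2 − 0| = 20/k^2.
20/k^2 < ε ⇔ k^2 > 20/ε ⇔ k > (20/ε)^{1/2}.
Take N = (20/ε)^{1/2}. Then k > N implies 20/k^2 < ε.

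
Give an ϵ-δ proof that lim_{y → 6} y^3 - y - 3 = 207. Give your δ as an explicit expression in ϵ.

Let ϵ > 0 be given. We want δ > 0 such that 0 < |y − 6| < δ implies |(y^3 - y - 3) − 207| < ϵ.
(y^3 - y - 3) − 207 = y^3 - y - 210 = (y − 6)(y^2 + 6y + 35).
So |(y^3 - y - 3) − 207| = |y − 6|·|y^2 + 6y + 35|.
Assume first that |y − 6| < 1, so |y| < 7. Then |y^2 + 6y + 35| ≤ 7^2 + 6·7 + 35 = 126.
Hence |(y^3 - y - 3) − 207| ≤ 126|y − 6| < ϵ provided |y − 6| < ϵ/126.
Choosing δ = min(1, ϵ/126) ensures both conditions, hence |(y^3 - y - 3) − 207| < ϵ.

δ = min(1, ϵ/126)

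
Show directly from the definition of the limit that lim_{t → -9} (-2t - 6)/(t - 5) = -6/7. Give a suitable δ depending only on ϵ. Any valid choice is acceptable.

Let ϵ > 0. We want δ > 0 with 0 < |t + 9| < δ ⇒ |(-2t - 6)/(t - 5) + 6/7| < ϵ.
Combining over a common denominator, (-2t - 6)/(t - 5) + 6/7 = [(-2t - 6)·(-14) − 12·(t - 5)] / [(-14)·(t - 5)] = 16(t + 9) / ((-14)(t - 5)).
So |(-2t - 6)/(t - 5) + 6/7| = 16|t + 9| / (14·|t − 5|).
Require δ ≤ 7, so |t − 5| ≥ |-14| − |t + 9| > 14 − 7 = 7.
Hence |(-2t - 6)/(t - 5) + 6/7| < 16|t + 9|/(14·7) = (8/49)|t + 9|, which is < ϵ once |t + 9| < (49/8)ϵ.
Take δ = min(7, (49/8)ϵ). Then 0 < |t + 9| < δ forces both bounds, so |(-2t - 6)/(t - 5) + 6/7| < ϵ.

δ = min(7, (49/8)ϵ)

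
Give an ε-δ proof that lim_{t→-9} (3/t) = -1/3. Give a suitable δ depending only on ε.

Let ε > 0. We seek δ > 0 such that 0 < |t + 9| < δ implies |3/t + 1/3| < ε.
|3/t + 1/3| = 3·|-9 − t|/(9·|t|) = 3|t + 9|/(9|t|).
Require δ ≤ 9/2 so that |t| > 9 − 9/2 = 9/2, hence 9|t| > 81/2.
Then |3/t + 1/3| < 3|t + 9|/(81/2), which is < ε when |t + 9| < (27/2)ε.
Take δ = min(9/2, (27/2)ε). Then 0 < |t + 9| < δ gives both |t + 9| < 9/2 and |t + 9| < (27/2)ε, so |3/t + 1/3| < ε.

δ = min(9/2, (27/2)ε)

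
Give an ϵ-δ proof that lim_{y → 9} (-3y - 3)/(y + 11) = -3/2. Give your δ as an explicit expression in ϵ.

Let ϵ > 0 be given. We want δ > 0 with 0 < |y − 9| < δ ⇒ |(-3y - 3)/(y + 11) + 3/2| < ϵ.
Combining over a common denominator, (-3y - 3)/(y + 11) + 3/2 = [(-3y - 3)·20 − (-30)·(y + 11)] / [20·(y + 11)] = -30(y − 9) / (20(y + 11)).
So |(-3y - 3)/(y + 11) + 3/2| = 30|y − 9| / (20·|y + 11|).
Require δ ≤ 10, so |y + 11| ≥ |20| − |y − 9| > 20 − 10 = 10.
Hence |(-3y - 3)/(y + 11) + 3/2| < 30|y − 9|/(20·10) = (3/20)|y − 9|, which is < ϵ once |y − 9| < (20/3)ϵ.
Take δ = min(10, (20/3)ϵ). Then 0 < |y − 9| < δ forces both bounds, so |(-3y - 3)/(y + 11) + 3/2| < ϵ.

δ = min(10, (20/3)ϵ)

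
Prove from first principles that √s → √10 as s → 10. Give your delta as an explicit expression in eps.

Let eps > 0 be given. We want delta > 0 such that 0 < |s − 10| < delta implies |√s − √10| < eps.
Multiplying by the conjugate, |√s − √10| = |s − 10|/(√s + √10).
Restrict delta ≤ 10 so that |s − 10| < 10 forces s > 0, and then √s + √10 > √10.
Hence |√s − √10| < |s − 10|/√10, which is < eps once |s − 10| < √10·eps.
Take delta = min(10, √10·eps). If 0 < |s − 10| < delta then s > 0 and |√s − √10| < |s − 10|/√10 < eps.

delta = min(10, √10·eps)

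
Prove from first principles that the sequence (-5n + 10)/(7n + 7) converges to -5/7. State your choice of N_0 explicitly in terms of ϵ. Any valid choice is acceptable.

N_0 = (15/7)/ϵ

Let ϵ > 0. For n ≥ 1, |(-5n + 10)/(7n + 7) + 5/7| = |105|/(7(7n + 7)) = 105/(7(7n + 7)).
Since 7n + 7 ≥ 7n for n ≥ 1, this is ≤ 105/(7·7n) = (15/7)/n.
So |(-5n + 10)/(7n + 7) + 5/7| < ϵ whenever n > (15/7)/ϵ.
Take N_0 = (15/7)/ϵ. If n > N_0 then |(-5n + 10)/(7n + 7) + 5/7| ≤ (15/7)/n < ϵ.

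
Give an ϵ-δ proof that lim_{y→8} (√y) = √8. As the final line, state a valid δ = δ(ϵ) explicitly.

Fix ϵ > 0. We want δ > 0 such that 0 < |y − 8| < δ implies |√y − √8| < ϵ.
Multiplying by the conjugate, |√y − √8| = |y − 8|/(√y + √8).
Restrict δ ≤ 8 so that |y − 8| < 8 forces y > 0, and then √y + √8 > √8.
Hence |√y − √8| < |y − 8|/√8, which is < ϵ once |y − 8| < √8·ϵ.
Take δ = min(8, √8·ϵ). If 0 < |y − 8| < δ then y > 0 and |√y − √8| < |y − 8|/√8 < ϵ.

δ = min(8, √8·ϵ)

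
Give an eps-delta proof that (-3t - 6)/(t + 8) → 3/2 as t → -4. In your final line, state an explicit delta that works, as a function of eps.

Fix eps > 0. We want delta > 0 with 0 < |t + 4| < delta ⇒ |(-3t - 6)/(t + 8) − (3/2)| < eps.
Combining over a common denominator, (-3t - 6)/(t + 8) − (3/2) = [(-3t - 6)·4 − 6·(t + 8)] / [4·(t + 8)] = -18(t + 4) / (4(t + 8)).
So |(-3t - 6)/(t + 8) − (3/2)| = 18|t + 4| / (4·|t + 8|).
Require delta ≤ 2, so |t + 8| ≥ |4| − |t + 4| > 4 − 2 = 2.
Hence |(-3t - 6)/(t + 8) − (3/2)| < 18|t + 4|/(4·2) = (9/4)|t + 4|, which is < eps once |t + 4| < (4/9)eps.
Take delta = min(2, (4/9)eps). Then 0 < |t + 4| < delta forces both bounds, so |(-3t - 6)/(t + 8) − (3/2)| < eps.

delta = min(2, (4/9)eps)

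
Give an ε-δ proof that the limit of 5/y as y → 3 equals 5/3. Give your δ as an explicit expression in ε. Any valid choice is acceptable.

δ = min(3/2, (9/10)ε)

Fix ε > 0. We seek δ > 0 such that 0 < |y − 3| < δ implies |5/y − (5/3)| < ε.
|5/y − (5/3)| = 5·|3 − y|/(3·|y|) = 5|y − 3|/(3|y|).
Restrict δ ≤ 3/2. Then |y − 3| < 3/2 gives |y| > 3/2, so 3|y| > 9/2.
Then |5/y − (5/3)| < 5|y − 3|/(9/2), which is < ε when |y − 3| < (9/10)ε.
Take δ = min(3/2, (9/10)ε). Then 0 < |y − 3| < δ gives both |y − 3| < 3/2 and |y − 3| < (9/10)ε, so |5/y − (5/3)| < ε.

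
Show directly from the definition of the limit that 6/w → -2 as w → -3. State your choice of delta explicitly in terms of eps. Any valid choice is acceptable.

Let eps > 0 be given. We seek delta > 0 such that 0 < |w + 3| < delta implies |6/w + 2| < eps.
|6/w + 2| = 6·|-3 − w|/(3·|w|) = 6|w + 3|/(3|w|).
Require delta ≤ 3/2 so that |w| > 3 − 3/2 = 3/2, hence 3|w| > 9/2.
Then |6/w + 2| < 6|w + 3|/(9/2), which is < eps when |w + 3| < (3/4)eps.
Take delta = min(3/2, (3/4)eps). Then 0 < |w + 3| < delta gives both |w + 3| < 3/2 and |w + 3| < (3/4)eps, so |6/w + 2| < eps.

delta = min(3/2, (3/4)eps)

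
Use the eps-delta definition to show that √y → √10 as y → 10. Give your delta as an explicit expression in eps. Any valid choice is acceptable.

delta = min(10, √10·eps)

Let eps > 0. We want delta > 0 such that 0 < |y − 10| < delta implies |√y − √10| < eps.
Rationalise: √y − √10 = (y − 10)/(√y + √10), so |√y − √10| = |y − 10|/(√y + √10).
Restrict delta ≤ 10 so that |y − 10| < 10 forces y > 0, and then √y + √10 > √10.
Hence |√y − √10| < |y − 10|/√10, which is < eps once |y − 10| < √10·eps.
Take delta = min(10, √10·eps). If 0 < |y − 10| < delta then y > 0 and |√y − √10| < |y − 10|/√10 < eps.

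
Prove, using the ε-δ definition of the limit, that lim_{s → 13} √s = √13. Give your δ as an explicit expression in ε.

Fix ε > 0. We want δ > 0 such that 0 < |s − 13| < δ implies |√s − √13| < ε.
Multiplying by the conjugate, |√s − √13| = |s − 13|/(√s + √13).
Restrict δ ≤ 13 so that |s − 13| < 13 forces s > 0, and then √s + √13 > √13.
Hence |√s − √13| < |s − 13|/√13, which is < ε once |s − 13| < √13·ε.
Take δ = min(13, √13·ε). If 0 < |s − 13| < δ then s > 0 and |√s − √13| < |s − 13|/√13 < ε.

δ = min(13, √13·ε)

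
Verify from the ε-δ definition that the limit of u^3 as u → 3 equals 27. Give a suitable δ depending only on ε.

Let ε > 0 be given. We seek δ > 0 with 0 < |u − 3| < δ ⇒ |u^3 − 27| < ε.
Factor: u^3 − 27 = (u − 3)(u^2 + 3u + 9), so |u^3 − 27| = |u − 3|·|u^2 + 3u + 9|.
Restrict δ ≤ 2. Then |u − 3| < 2 gives |u| < 5, so by the triangle inequality |u^2 + 3u + 9| ≤ 5^2 + 3·5 + 9 = 49.
Hence |u^3 − 27| ≤ 49|u − 3|, which is < ε once |u − 3| < ε/49.
Take δ = min(2, ε/49). If 0 < |u − 3| < δ then both bounds hold and |u^3 − 27| ≤ 49|u − 3| < 49·(ε/49) = ε.

δ = min(2, ε/49)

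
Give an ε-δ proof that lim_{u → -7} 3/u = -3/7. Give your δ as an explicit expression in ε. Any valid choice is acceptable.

δ = min(7/2, (49/6)ε)

Let ε > 0 be given. We seek δ > 0 such that 0 < |u + 7| < δ implies |3/u + 3/7| < ε.
|3/u + 3/7| = 3·|-7 − u|/(7·|u|) = 3|u + 7|/(7|u|).
Require δ ≤ 7/2 so that |u| > 7 − 7/2 = 7/2, hence 7|u| > 49/2.
Then |3/u + 3/7| < 3|u + 7|/(49/2), which is < ε when |u + 7| < (49/6)ε.
Take δ = min(7/2, (49/6)ε). Then 0 < |u + 7| < δ gives both |u + 7| < 7/2 and |u + 7| < (49/6)ε, so |3/u + 3/7| < ε.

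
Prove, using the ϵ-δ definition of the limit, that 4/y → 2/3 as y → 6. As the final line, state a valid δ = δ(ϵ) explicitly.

Suppose ϵ > 0. We seek δ > 0 such that 0 < |y − 6| < δ implies |4/y − (2/3)| < ϵ.
|4/y − (2/3)| = 4·|6 − y|/(6·|y|) = 4|y − 6|/(6|y|).
Restrict δ ≤ 3. Then |y − 6| < 3 gives |y| > 3, so 6|y| > 18.
Then |4/y − (2/3)| < 4|y − 6|/18, which is < ϵ when |y − 6| < (9/2)ϵ.
Take δ = min(3, (9/2)ϵ). Then 0 < |y − 6| < δ gives both |y − 6| < 3 and |y − 6| < (9/2)ϵ, so |4/y − (2/3)| < ϵ.

δ = min(3, (9/2)ϵ)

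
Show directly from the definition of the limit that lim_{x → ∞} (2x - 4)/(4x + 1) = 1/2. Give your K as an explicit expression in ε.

K = (9/8)/ε

Let ε > 0. We seek K > 0 such that x > K implies |(2x - 4)/(4x + 1) − (1/2)| < ε.
(2x - 4)/(4x + 1) − (1/2) = (4(2x - 4) − 2(4x + 1)) / (4(4x + 1)) = -18/(4(4x + 1)).
For x > 0 we have 4x + 1 > 4x, so |(2x - 4)/(4x + 1) − (1/2)| = 18/(4(4x + 1)) < 18/(4·4x) = (9/8)/x.
Thus |(2x - 4)/(4x + 1) − (1/2)| < ε whenever x > (9/8)/ε.
Take K = (9/8)/ε. If x > K then |(2x - 4)/(4x + 1) − (1/2)| < (9/8)/x < ε.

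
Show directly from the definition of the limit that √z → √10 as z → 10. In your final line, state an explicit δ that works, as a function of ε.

δ = min(10, √10·ε)

Suppose ε > 0. We want δ > 0 such that 0 < |z − 10| < δ implies |√z − √10| < ε.
Multiplying by the conjugate, |√z − √10| = |z − 10|/(√z + √10).
Restrict δ ≤ 10 so that |z − 10| < 10 forces z > 0, and then √z + √10 > √10.
Hence |√z − √10| < |z − 10|/√10, which is < ε once |z − 10| < √10·ε.
Take δ = min(10, √10·ε). If 0 < |z − 10| < δ then z > 0 and |√z − √10| < |z − 10|/√10 < ε.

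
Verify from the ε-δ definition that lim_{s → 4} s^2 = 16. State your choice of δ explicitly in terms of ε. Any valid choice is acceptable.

Suppose ε > 0. We seek δ > 0 with 0 < |s − 4| < δ ⇒ |s^2 − 16| < ε.
Factor: s^2 − 16 = (s − 4)(s + 4), so |s^2 − 16| = |s − 4|·|s + 4|.
Restrict δ ≤ 1. Then |s − 4| < 1 gives |s| < 5, so by the triangle inequality |s + 4| ≤ 5 + 4 = 9.
Hence |s^2 − 16| ≤ 9|s − 4|, which is < ε once |s − 4| < ε/9.
Take δ = min(1, ε/9). If 0 < |s − 4| < δ then both bounds hold and |s^2 − 16| ≤ 9|s − 4| < 9·(ε/9) = ε.

δ = min(1, ε/9)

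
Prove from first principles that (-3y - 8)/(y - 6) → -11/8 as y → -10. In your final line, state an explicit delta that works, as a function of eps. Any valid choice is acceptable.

delta = min(8, (64/13)eps)

Suppose eps > 0. We want delta > 0 with 0 < |y + 10| < delta ⇒ |(-3y - 8)/(y - 6) + 11/8| < eps.
Combining over a common denominator, (-3y - 8)/(y - 6) + 11/8 = [(-3y - 8)·(-16) − 22·(y - 6)] / [(-16)·(y - 6)] = 26(y + 10) / ((-16)(y - 6)).
So |(-3y - 8)/(y - 6) + 11/8| = 26|y + 10| / (16·|y − 6|).
Require delta ≤ 8, so |y − 6| ≥ |-16| − |y + 10| > 16 − 8 = 8.
Hence |(-3y - 8)/(y - 6) + 11/8| < 26|y + 10|/(16·8) = (13/64)|y + 10|, which is < eps once |y + 10| < (64/13)eps.
Take delta = min(8, (64/13)eps). Then 0 < |y + 10| < delta forces both bounds, so |(-3y - 8)/(y - 6) + 11/8| < eps.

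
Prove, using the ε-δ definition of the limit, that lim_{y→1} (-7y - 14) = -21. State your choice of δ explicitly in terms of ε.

δ = ε/7

Fix ε > 0. We need δ > 0 so that 0 < |y − 1| < δ implies |(-7y - 14) + 21| < ε.
|(-7y - 14) + 21| = |-7y + 7| = 7|y − 1|.
So 7|y − 1| < ε exactly when |y − 1| < ε/7.
Take δ = ε/7. If 0 < |y − 1| < δ then |(-7y - 14) + 21| = 7|y − 1| < 7·(ε/7) = ε.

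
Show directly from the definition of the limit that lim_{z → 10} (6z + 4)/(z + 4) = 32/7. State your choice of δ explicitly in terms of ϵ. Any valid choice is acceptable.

Let ϵ > 0 be given. We want δ > 0 with 0 < |z − 10| < δ ⇒ |(6z + 4)/(z + 4) − (32/7)| < ϵ.
Combining over a common denominator, (6z + 4)/(z + 4) − (32/7) = [(6z + 4)·14 − 64·(z + 4)] / [14·(z + 4)] = 20(z − 10) / (14(z + 4)).
So |(6z + 4)/(z + 4) − (32/7)| = 20|z − 10| / (14·|z + 4|).
Require δ ≤ 7, so |z + 4| ≥ |14| − |z − 10| > 14 − 7 = 7.
Hence |(6z + 4)/(z + 4) − (32/7)| < 20|z − 10|/(14·7) = (10/49)|z − 10|, which is < ϵ once |z − 10| < (49/10)ϵ.
Take δ = min(7, (49/10)ϵ). Then 0 < |z − 10| < δ forces both bounds, so |(6z + 4)/(z + 4) − (32/7)| < ϵ.

δ = min(7, (49/10)ϵ)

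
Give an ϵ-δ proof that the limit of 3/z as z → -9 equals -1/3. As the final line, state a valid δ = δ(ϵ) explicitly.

Let ϵ > 0. We seek δ > 0 such that 0 < |z + 9| < δ implies |3/z + 1/3| < ϵ.
|3/z + 1/3| = 3·|-9 − z|/(9·|z|) = 3|z + 9|/(9|z|).
Restrict δ ≤ 9/2. Then |z + 9| < 9/2 gives |z| > 9/2, so 9|z| > 81/2.
Then |3/z + 1/3| < 3|z + 9|/(81/2), which is < ϵ when |z + 9| < (27/2)ϵ.
Take δ = min(9/2, (27/2)ϵ). Then 0 < |z + 9| < δ gives both |z + 9| < 9/2 and |z + 9| < (27/2)ϵ, so |3/z + 1/3| < ϵ.

δ = min(9/2, (27/2)ϵ)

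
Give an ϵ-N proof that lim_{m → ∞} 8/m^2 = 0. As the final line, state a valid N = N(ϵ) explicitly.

N = (8/ϵ)^{1/2}

Fix ϵ > 0. For m ≥ 1, |8/m^2 − 0| = 8/m^2.
8/m^2 < ϵ ⇔ m^2 > 8/ϵ ⇔ m > (8/ϵ)^{1/2}.
Take N = (8/ϵ)^{1/2}. Then m > N implies 8/m^2 < ϵ.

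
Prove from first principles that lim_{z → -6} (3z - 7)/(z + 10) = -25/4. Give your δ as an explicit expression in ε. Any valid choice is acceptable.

δ = min(2, (8/37)ε)

Suppose ε > 0. We want δ > 0 with 0 < |z + 6| < δ ⇒ |(3z - 7)/(z + 10) + 25/4| < ε.
Combining over a common denominator, (3z - 7)/(z + 10) + 25/4 = [(3z - 7)·4 − (-25)·(z + 10)] / [4·(z + 10)] = 37(z + 6) / (4(z + 10)).
So |(3z - 7)/(z + 10) + 25/4| = 37|z + 6| / (4·|z + 10|).
Require δ ≤ 2, so |z + 10| ≥ |4| − |z + 6| > 4 − 2 = 2.
Hence |(3z - 7)/(z + 10) + 25/4| < 37|z + 6|/(4·2) = (37/8)|z + 6|, which is < ε once |z + 6| < (8/37)ε.
Take δ = min(2, (8/37)ε). Then 0 < |z + 6| < δ forces both bounds, so |(3z - 7)/(z + 10) + 25/4| < ε.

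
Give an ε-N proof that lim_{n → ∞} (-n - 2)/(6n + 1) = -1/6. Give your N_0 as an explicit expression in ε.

N_0 = (11/36)/ε

Let ε > 0 be given. For n ≥ 1, |(-n - 2)/(6n + 1) + 1/6| = |-11|/(6(6n + 1)) = 11/(6(6n + 1)).
Since 6n + 1 ≥ 6n for n ≥ 1, this is ≤ 11/(6·6n) = (11/36)/n.
So |(-n - 2)/(6n + 1) + 1/6| < ε whenever n > (11/36)/ε.
Take N_0 = (11/36)/ε. If n > N_0 then |(-n - 2)/(6n + 1) + 1/6| ≤ (11/36)/n < ε.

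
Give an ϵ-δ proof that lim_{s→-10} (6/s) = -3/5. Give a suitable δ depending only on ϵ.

Fix ϵ > 0. We seek δ > 0 such that 0 < |s + 10| < δ implies |6/s + 3/5| < ϵ.
|6/s + 3/5| = 6·|-10 − s|/(10·|s|) = 6|s + 10|/(10|s|).
Restrict δ ≤ 5. Then |s + 10| < 5 gives |s| > 5, so 10|s| > 50.
Then |6/s + 3/5| < 6|s + 10|/50, which is < ϵ when |s + 10| < (25/3)ϵ.
Take δ = min(5, (25/3)ϵ). Then 0 < |s + 10| < δ gives both |s + 10| < 5 and |s + 10| < (25/3)ϵ, so |6/s + 3/5| < ϵ.

δ = min(5, (25/3)ϵ)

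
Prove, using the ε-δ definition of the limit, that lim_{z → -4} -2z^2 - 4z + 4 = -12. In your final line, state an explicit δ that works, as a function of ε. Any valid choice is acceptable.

Fix ε > 0. We want δ > 0 such that 0 < |z + 4| < δ implies |(-2z^2 - 4z + 4) + 12| < ε.
(-2z^2 - 4z + 4) + 12 = -2z^2 - 4z + 16 = (z + 4)(-2z + 4).
So |(-2z^2 - 4z + 4) + 12| = |z + 4|·|-2z + 4|.
Require δ ≤ 2. Then |z + 4| < 2 gives |z| < 6, and by the triangle inequality |-2z + 4| ≤ 2·6 + 4 = 16.
Hence |(-2z^2 - 4z + 4) + 12| ≤ 16|z + 4| < ε provided |z + 4| < ε/16.
Take δ = min(2, ε/16). Then 0 < |z + 4| < δ gives both |z + 4| < 2 and |z + 4| < ε/16, so |(-2z^2 - 4z + 4) + 12| < ε.

δ = min(2, ε/16)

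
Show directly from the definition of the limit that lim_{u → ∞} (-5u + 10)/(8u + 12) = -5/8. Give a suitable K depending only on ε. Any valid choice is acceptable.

Fix ε > 0. We seek K > 0 such that u > K implies |(-5u + 10)/(8u + 12) + 5/8| < ε.
(-5u + 10)/(8u + 12) + 5/8 = (8(-5u + 10) − (-5)(8u + 12)) / (8(8u + 12)) = 140/(8(8u + 12)).
For u > 0 we have 8u + 12 > 8u, so |(-5u + 10)/(8u + 12) + 5/8| = 140/(8(8u + 12)) < 140/(8·8u) = (35/16)/u.
Thus |(-5u + 10)/(8u + 12) + 5/8| < ε whenever u > (35/16)/ε.
Take K = (35/16)/ε. If u > K then |(-5u + 10)/(8u + 12) + 5/8| < (35/16)/u < ε.

K = (35/16)/ε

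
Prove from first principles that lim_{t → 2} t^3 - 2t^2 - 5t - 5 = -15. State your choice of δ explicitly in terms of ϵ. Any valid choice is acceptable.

δ = min(1, ϵ/14)

Let ϵ > 0 be given. We want δ > 0 such that 0 < |t − 2| < δ implies |(t^3 - 2t^2 - 5t - 5) + 15| < ϵ.
(t^3 - 2t^2 - 5t - 5) + 15 = t^3 - 2t^2 - 5t + 10 = (t − 2)(t^2 - 5).
So |(t^3 - 2t^2 - 5t - 5) + 15| = |t − 2|·|t^2 - 5|.
Require δ ≤ 1. Then |t − 2| < 1 gives |t| < 3, and by the triangle inequality |t^2 - 5| ≤ 3^2 + 5 = 14.
Hence |(t^3 - 2t^2 - 5t - 5) + 15| ≤ 14|t − 2| < ϵ provided |t − 2| < ϵ/14.
Choosing δ = min(1, ϵ/14) ensures both conditions, hence |(t^3 - 2t^2 - 5t - 5) + 15| < ϵ.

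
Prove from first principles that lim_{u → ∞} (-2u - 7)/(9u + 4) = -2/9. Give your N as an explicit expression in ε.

N = (55/81)/ε

Suppose ε > 0. We seek N > 0 such that u > N implies |(-2u - 7)/(9u + 4) + 2/9| < ε.
(-2u - 7)/(9u + 4) + 2/9 = (9(-2u - 7) − (-2)(9u + 4)) / (9(9u + 4)) = -55/(9(9u + 4)).
For u > 0 we have 9u + 4 > 9u, so |(-2u - 7)/(9u + 4) + 2/9| = 55/(9(9u + 4)) < 55/(9·9u) = (55/81)/u.
Thus |(-2u - 7)/(9u + 4) + 2/9| < ε whenever u > (55/81)/ε.
Take N = (55/81)/ε. If u > N then |(-2u - 7)/(9u + 4) + 2/9| < (55/81)/u < ε.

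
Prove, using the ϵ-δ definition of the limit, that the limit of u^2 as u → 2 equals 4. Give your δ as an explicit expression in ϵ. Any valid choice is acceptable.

δ = min(2, ϵ/6)

Let ϵ > 0 be given. We seek δ > 0 with 0 < |u − 2| < δ ⇒ |u^2 − 4| < ϵ.
Factor: u^2 − 4 = (u − 2)(u + 2), so |u^2 − 4| = |u − 2|·|u + 2|.
Impose δ ≤ 2 so that |u| < 4; then |u + 2| ≤ 6.
Hence |u^2 − 4| ≤ 6|u − 2|, which is < ϵ once |u − 2| < ϵ/6.
Take δ = min(2, ϵ/6). If 0 < |u − 2| < δ then both bounds hold and |u^2 − 4| ≤ 6|u − 2| < 6·(ϵ/6) = ϵ.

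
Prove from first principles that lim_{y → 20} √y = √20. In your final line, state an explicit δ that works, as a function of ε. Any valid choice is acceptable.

δ = min(20, √20·ε)

Suppose ε > 0. We want δ > 0 such that 0 < |y − 20| < δ implies |√y − √20| < ε.
Rationalise: √y − √20 = (y − 20)/(√y + √20), so |√y − √20| = |y − 20|/(√y + √20).
Restrict δ ≤ 20 so that |y − 20| < 20 forces y > 0, and then √y + √20 > √20.
Hence |√y − √20| < |y − 20|/√20, which is < ε once |y − 20| < √20·ε.
Take δ = min(20, √20·ε). If 0 < |y − 20| < δ then y > 0 and |√y − √20| < |y − 20|/√20 < ε.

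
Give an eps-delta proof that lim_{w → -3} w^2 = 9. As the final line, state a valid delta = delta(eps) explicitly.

delta = min(1, eps/7)

Let eps > 0 be given. We seek delta > 0 with 0 < |w + 3| < delta ⇒ |w^2 − 9| < eps.
Factor: w^2 − 9 = (w + 3)(w - 3), so |w^2 − 9| = |w + 3|·|w - 3|.
Impose delta ≤ 1 so that |w| < 4; then |w - 3| ≤ 7.
Hence |w^2 − 9| ≤ 7|w + 3|, which is < eps once |w + 3| < eps/7.
Take delta = min(1, eps/7). If 0 < |w + 3| < delta then both bounds hold and |w^2 − 9| ≤ 7|w + 3| < 7·(eps/7) = eps.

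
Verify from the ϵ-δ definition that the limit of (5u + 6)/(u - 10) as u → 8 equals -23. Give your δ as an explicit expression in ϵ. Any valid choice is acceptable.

δ = min(1, (1/28)ϵ)

Let ϵ > 0 be given. We want δ > 0 with 0 < |u − 8| < δ ⇒ |(5u + 6)/(u - 10) + 23| < ϵ.
Combining over a common denominator, (5u + 6)/(u - 10) + 23 = [(5u + 6)·(-2) − 46·(u - 10)] / [(-2)·(u - 10)] = -56(u − 8) / ((-2)(u - 10)).
So |(5u + 6)/(u - 10) + 23| = 56|u − 8| / (2·|u − 10|).
Restrict δ ≤ 1. Then |u − 8| < 1 gives |u − 10| = |(u − 8) + (-2)| ≥ 2 − 1 = 1.
Hence |(5u + 6)/(u - 10) + 23| < 56|u − 8|/(2·1) = 28|u − 8|, which is < ϵ once |u − 8| < (1/28)ϵ.
Take δ = min(1, (1/28)ϵ). Then 0 < |u − 8| < δ forces both bounds, so |(5u + 6)/(u - 10) + 23| < ϵ.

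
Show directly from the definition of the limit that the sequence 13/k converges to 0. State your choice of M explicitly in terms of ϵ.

Let ϵ > 0 be given. For k ≥ 1, |13/k − 0| = 13/(k) ≤ 13/k.
We need 13/k < ϵ, i.e. k > 13/ϵ.
Take M = 13/ϵ. If k > M then |13/k| ≤ 13/k < ϵ.

M = 13/ϵ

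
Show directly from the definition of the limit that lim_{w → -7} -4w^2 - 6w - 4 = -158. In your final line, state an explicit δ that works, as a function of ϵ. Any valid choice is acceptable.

Fix ϵ > 0. We want δ > 0 such that 0 < |w + 7| < δ implies |(-4w^2 - 6w - 4) + 158| < ϵ.
(-4w^2 - 6w - 4) + 158 = -4w^2 - 6w + 154 = (w + 7)(-4w + 22).
So |(-4w^2 - 6w - 4) + 158| = |w + 7|·|-4w + 22|.
Assume first that |w + 7| < 1, so |w| < 8. Then |-4w + 22| ≤ 4·8 + 22 = 54.
Hence |(-4w^2 - 6w - 4) + 158| ≤ 54|w + 7| < ϵ provided |w + 7| < ϵ/54.
Take δ = min(1, ϵ/54). Then 0 < |w + 7| < δ gives both |w + 7| < 1 and |w + 7| < ϵ/54, so |(-4w^2 - 6w - 4) + 158| < ϵ.

δ = min(1, ϵ/54)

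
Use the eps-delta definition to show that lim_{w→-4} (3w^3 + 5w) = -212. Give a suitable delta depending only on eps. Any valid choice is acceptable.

delta = min(1, eps/188)

Let eps > 0. We want delta > 0 such that 0 < |w + 4| < delta implies |(3w^3 + 5w) + 212| < eps.
(3w^3 + 5w) + 212 = 3w^3 + 5w + 212 = (w + 4)(3w^2 - 12w + 53).
So |(3w^3 + 5w) + 212| = |w + 4|·|3w^2 - 12w + 53|.
Assume first that |w + 4| < 1, so |w| < 5. Then |3w^2 - 12w + 53| ≤ 3·5^2 + 12·5 + 53 = 188.
Hence |(3w^3 + 5w) + 212| ≤ 188|w + 4| < eps provided |w + 4| < eps/188.
Take delta = min(1, eps/188). Then 0 < |w + 4| < delta gives both |w + 4| < 1 and |w + 4| < eps/188, so |(3w^3 + 5w) + 212| < eps.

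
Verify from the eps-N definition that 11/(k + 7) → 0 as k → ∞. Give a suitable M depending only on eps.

Let eps > 0. For k ≥ 1, |11/(k + 7) − 0| = 11/(k + 7) ≤ 11/k.
We need 11/k < eps, i.e. k > 11/eps.
Take M = 11/eps. If k > M then |11/(k + 7)| ≤ 11/k < eps.

M = 11/eps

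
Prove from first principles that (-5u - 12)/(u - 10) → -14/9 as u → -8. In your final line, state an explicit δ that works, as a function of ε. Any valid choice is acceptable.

Let ε > 0 be given. We want δ > 0 with 0 < |u + 8| < δ ⇒ |(-5u - 12)/(u - 10) + 14/9| < ε.
Combining over a common denominator, (-5u - 12)/(u - 10) + 14/9 = [(-5u - 12)·(-18) − 28·(u - 10)] / [(-18)·(u - 10)] = 62(u + 8) / ((-18)(u - 10)).
So |(-5u - 12)/(u - 10) + 14/9| = 62|u + 8| / (18·|u − 10|).
Require δ ≤ 9, so |u − 10| ≥ |-18| − |u + 8| > 18 − 9 = 9.
Hence |(-5u - 12)/(u - 10) + 14/9| < 62|u + 8|/(18·9) = (31/81)|u + 8|, which is < ε once |u + 8| < (81/31)ε.
Take δ = min(9, (81/31)ε). Then 0 < |u + 8| < δ forces both bounds, so |(-5u - 12)/(u - 10) + 14/9| < ε.

δ = min(9, (81/31)ε)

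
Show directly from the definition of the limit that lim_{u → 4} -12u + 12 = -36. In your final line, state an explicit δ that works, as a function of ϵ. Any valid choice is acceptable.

Let ϵ > 0. We need δ > 0 so that 0 < |u − 4| < δ implies |(-12u + 12) + 36| < ϵ.
|(-12u + 12) + 36| = |-12u + 48| = 12|u − 4|.
Thus it suffices that |u − 4| < ϵ/12.
Take δ = ϵ/12. If 0 < |u − 4| < δ then |(-12u + 12) + 36| = 12|u − 4| < 12·(ϵ/12) = ϵ.

δ = ϵ/12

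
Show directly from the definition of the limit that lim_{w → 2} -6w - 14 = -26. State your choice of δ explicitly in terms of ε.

δ = ε/6

Fix ε > 0. We need δ > 0 so that 0 < |w − 2| < δ implies |(-6w - 14) + 26| < ε.
|(-6w - 14) + 26| = |-6w + 12| = 6|w − 2|.
Thus it suffices that |w − 2| < ε/6.
Choosing δ = ε/6 gives |(-6w - 14) + 26| = 6|w − 2| < ε whenever |w − 2| < δ.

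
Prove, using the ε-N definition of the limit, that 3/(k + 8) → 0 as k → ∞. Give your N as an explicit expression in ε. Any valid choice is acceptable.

Let ε > 0 be given. For k ≥ 1, |3/(k + 8) − 0| = 3/(k + 8) ≤ 3/k.
We need 3/k < ε, i.e. k > 3/ε.
Take N = 3/ε. If k > N then |3/(k + 8)| ≤ 3/k < ε.

N = 3/ε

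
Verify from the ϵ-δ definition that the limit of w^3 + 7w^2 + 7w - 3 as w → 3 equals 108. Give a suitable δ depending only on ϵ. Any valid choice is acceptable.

δ = min(1, ϵ/93)

Let ϵ > 0 be given. We want δ > 0 such that 0 < |w − 3| < δ implies |(w^3 + 7w^2 + 7w - 3) − 108| < ϵ.
(w^3 + 7w^2 + 7w - 3) − 108 = w^3 + 7w^2 + 7w - 111 = (w − 3)(w^2 + 10w + 37).
So |(w^3 + 7w^2 + 7w - 3) − 108| = |w − 3|·|w^2 + 10w + 37|.
Assume first that |w − 3| < 1, so |w| < 4. Then |w^2 + 10w + 37| ≤ 4^2 + 10·4 + 37 = 93.
Hence |(w^3 + 7w^2 + 7w - 3) − 108| ≤ 93|w − 3| < ϵ provided |w − 3| < ϵ/93.
Take δ = min(1, ϵ/93). Then 0 < |w − 3| < δ gives both |w − 3| < 1 and |w − 3| < ϵ/93, so |(w^3 + 7w^2 + 7w - 3) − 108| < ϵ.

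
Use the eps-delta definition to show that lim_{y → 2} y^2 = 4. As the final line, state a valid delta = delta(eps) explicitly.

delta = min(1, eps/5)

Let eps > 0 be given. We seek delta > 0 with 0 < |y − 2| < delta ⇒ |y^2 − 4| < eps.
Factor: y^2 − 4 = (y − 2)(y + 2), so |y^2 − 4| = |y − 2|·|y + 2|.
Restrict delta ≤ 1. Then |y − 2| < 1 gives |y| < 3, so by the triangle inequality |y + 2| ≤ 3 + 2 = 5.
Hence |y^2 − 4| ≤ 5|y − 2|, which is < eps once |y − 2| < eps/5.
Take delta = min(1, eps/5). If 0 < |y − 2| < delta then both bounds hold and |y^2 − 4| ≤ 5|y − 2| < 5·(eps/5) = eps.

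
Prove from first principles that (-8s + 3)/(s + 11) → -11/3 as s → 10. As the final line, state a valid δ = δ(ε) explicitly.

Let ε > 0. We want δ > 0 with 0 < |s − 10| < δ ⇒ |(-8s + 3)/(s + 11) + 11/3| < ε.
Combining over a common denominator, (-8s + 3)/(s + 11) + 11/3 = [(-8s + 3)·21 − (-77)·(s + 11)] / [21·(s + 11)] = -91(s − 10) / (21(s + 11)).
So |(-8s + 3)/(s + 11) + 11/3| = 91|s − 10| / (21·|s + 11|).
Restrict δ ≤ 21/2. Then |s − 10| < 21/2 gives |s + 11| = |(s − 10) + 21| ≥ 21 − 21/2 = 21/2.
Hence |(-8s + 3)/(s + 11) + 11/3| < 91|s − 10|/(21·(21/2)) = (26/63)|s − 10|, which is < ε once |s − 10| < (63/26)ε.
Take δ = min(21/2, (63/26)ε). Then 0 < |s − 10| < δ forces both bounds, so |(-8s + 3)/(s + 11) + 11/3| < ε.

δ = min(21/2, (63/26)ε)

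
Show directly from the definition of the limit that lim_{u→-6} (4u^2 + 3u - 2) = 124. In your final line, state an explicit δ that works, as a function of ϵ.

Let ϵ > 0. We want δ > 0 such that 0 < |u + 6| < δ implies |(4u^2 + 3u - 2) − 124| < ϵ.
(4u^2 + 3u - 2) − 124 = 4u^2 + 3u - 126 = (u + 6)(4u - 21).
So |(4u^2 + 3u - 2) − 124| = |u + 6|·|4u - 21|.
Assume first that |u + 6| < 2, so |u| < 8. Then |4u - 21| ≤ 4·8 + 21 = 53.
Hence |(4u^2 + 3u - 2) − 124| ≤ 53|u + 6| < ϵ provided |u + 6| < ϵ/53.
Take δ = min(2, ϵ/53). Then 0 < |u + 6| < δ gives both |u + 6| < 2 and |u + 6| < ϵ/53, so |(4u^2 + 3u - 2) − 124| < ϵ.

δ = min(2, ϵ/53)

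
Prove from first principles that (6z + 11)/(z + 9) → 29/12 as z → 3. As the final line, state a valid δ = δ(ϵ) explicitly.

δ = min(6, (72/43)ϵ)

Let ϵ > 0 be given. We want δ > 0 with 0 < |z − 3| < δ ⇒ |(6z + 11)/(z + 9) − (29/12)| < ϵ.
Combining over a common denominator, (6z + 11)/(z + 9) − (29/12) = [(6z + 11)·12 − 29·(z + 9)] / [12·(z + 9)] = 43(z − 3) / (12(z + 9)).
So |(6z + 11)/(z + 9) − (29/12)| = 43|z − 3| / (12·|z + 9|).
Restrict δ ≤ 6. Then |z − 3| < 6 gives |z + 9| = |(z − 3) + 12| ≥ 12 − 6 = 6.
Hence |(6z + 11)/(z + 9) − (29/12)| < 43|z − 3|/(12·6) = (43/72)|z − 3|, which is < ϵ once |z − 3| < (72/43)ϵ.
Take δ = min(6, (72/43)ϵ). Then 0 < |z − 3| < δ forces both bounds, so |(6z + 11)/(z + 9) − (29/12)| < ϵ.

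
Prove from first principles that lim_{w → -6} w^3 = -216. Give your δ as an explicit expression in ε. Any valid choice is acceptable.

δ = min(1, ε/127)

Suppose ε > 0. We seek δ > 0 with 0 < |w + 6| < δ ⇒ |w^3 + 216| < ε.
Factor: w^3 + 216 = (w + 6)(w^2 - 6w + 36), so |w^3 + 216| = |w + 6|·|w^2 - 6w + 36|.
Impose δ ≤ 1 so that |w| < 7; then |w^2 - 6w + 36| ≤ 127.
Hence |w^3 + 216| ≤ 127|w + 6|, which is < ε once |w + 6| < ε/127.
Take δ = min(1, ε/127). If 0 < |w + 6| < δ then both bounds hold and |w^3 + 216| ≤ 127|w + 6| < 127·(ε/127) = ε.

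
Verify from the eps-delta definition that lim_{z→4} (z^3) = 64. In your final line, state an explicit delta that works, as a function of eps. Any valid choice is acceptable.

delta = min(1, eps/61)

Fix eps > 0. We seek delta > 0 with 0 < |z − 4| < delta ⇒ |z^3 − 64| < eps.
Factor: z^3 − 64 = (z − 4)(z^2 + 4z + 16), so |z^3 − 64| = |z − 4|·|z^2 + 4z + 16|.
Impose delta ≤ 1 so that |z| < 5; then |z^2 + 4z + 16| ≤ 61.
Hence |z^3 − 64| ≤ 61|z − 4|, which is < eps once |z − 4| < eps/61.
Take delta = min(1, eps/61). If 0 < |z − 4| < delta then both bounds hold and |z^3 − 64| ≤ 61|z − 4| < 61·(eps/61) = eps.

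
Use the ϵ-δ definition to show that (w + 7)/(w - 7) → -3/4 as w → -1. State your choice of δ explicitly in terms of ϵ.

δ = min(4, (16/7)ϵ)

Let ϵ > 0. We want δ > 0 with 0 < |w + 1| < δ ⇒ |(w + 7)/(w - 7) + 3/4| < ϵ.
Combining over a common denominator, (w + 7)/(w - 7) + 3/4 = [(w + 7)·(-8) − 6·(w - 7)] / [(-8)·(w - 7)] = -14(w + 1) / ((-8)(w - 7)).
So |(w + 7)/(w - 7) + 3/4| = 14|w + 1| / (8·|w − 7|).
Require δ ≤ 4, so |w − 7| ≥ |-8| − |w + 1| > 8 − 4 = 4.
Hence |(w + 7)/(w - 7) + 3/4| < 14|w + 1|/(8·4) = (7/16)|w + 1|, which is < ϵ once |w + 1| < (16/7)ϵ.
Take δ = min(4, (16/7)ϵ). Then 0 < |w + 1| < δ forces both bounds, so |(w + 7)/(w - 7) + 3/4| < ϵ.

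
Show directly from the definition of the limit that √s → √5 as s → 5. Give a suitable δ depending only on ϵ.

δ = min(5, √5·ϵ)

Let ϵ > 0. We want δ > 0 such that 0 < |s − 5| < δ implies |√s − √5| < ϵ.
Rationalise: √s − √5 = (s − 5)/(√s + √5), so |√s − √5| = |s − 5|/(√s + √5).
Restrict δ ≤ 5 so that |s − 5| < 5 forces s > 0, and then √s + √5 > √5.
Hence |√s − √5| < |s − 5|/√5, which is < ϵ once |s − 5| < √5·ϵ.
Take δ = min(5, √5·ϵ). If 0 < |s − 5| < δ then s > 0 and |√s − √5| < |s − 5|/√5 < ϵ.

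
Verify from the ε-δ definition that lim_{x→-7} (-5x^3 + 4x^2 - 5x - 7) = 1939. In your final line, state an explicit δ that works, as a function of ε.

δ = min(2, ε/1034)

Fix ε > 0. We want δ > 0 such that 0 < |x + 7| < δ implies |(-5x^3 + 4x^2 - 5x - 7) − 1939| < ε.
(-5x^3 + 4x^2 - 5x - 7) − 1939 = -5x^3 + 4x^2 - 5x - 1946 = (x + 7)(-5x^2 + 39x - 278).
So |(-5x^3 + 4x^2 - 5x - 7) − 1939| = |x + 7|·|-5x^2 + 39x - 278|.
Assume first that |x + 7| < 2, so |x| < 9. Then |-5x^2 + 39x - 278| ≤ 5·9^2 + 39·9 + 278 = 1034.
Hence |(-5x^3 + 4x^2 - 5x - 7) − 1939| ≤ 1034|x + 7| < ε provided |x + 7| < ε/1034.
Take δ = min(2, ε/1034). Then 0 < |x + 7| < δ gives both |x + 7| < 2 and |x + 7| < ε/1034, so |(-5x^3 + 4x^2 - 5x - 7) − 1939| < ε.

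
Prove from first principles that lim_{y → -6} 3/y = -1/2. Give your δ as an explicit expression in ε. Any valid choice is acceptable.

δ = min(3, 6ε)

Let ε > 0. We seek δ > 0 such that 0 < |y + 6| < δ implies |3/y + 1/2| < ε.
|3/y + 1/2| = 3·|-6 − y|/(6·|y|) = 3|y + 6|/(6|y|).
Require δ ≤ 3 so that |y| > 6 − 3 = 3, hence 6|y| > 18.
Then |3/y + 1/2| < 3|y + 6|/18, which is < ε when |y + 6| < 6ε.
Take δ = min(3, 6ε). Then 0 < |y + 6| < δ gives both |y + 6| < 3 and |y + 6| < 6ε, so |3/y + 1/2| < ε.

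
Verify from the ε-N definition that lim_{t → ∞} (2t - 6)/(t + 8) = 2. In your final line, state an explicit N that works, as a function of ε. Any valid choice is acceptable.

N = 22/ε

Let ε > 0. We seek N > 0 such that t > N implies |(2t - 6)/(t + 8) − 2| < ε.
(2t - 6)/(t + 8) − 2 = ((2t - 6) − 2(t + 8)) / ((t + 8)) = -22/((t + 8)).
For t > 0 we have t + 8 > t, so |(2t - 6)/(t + 8) − 2| = 22/((t + 8)) < 22/(t) = 22/t.
Thus |(2t - 6)/(t + 8) − 2| < ε whenever t > 22/ε.
Take N = 22/ε. If t > N then |(2t - 6)/(t + 8) − 2| < 22/t < ε.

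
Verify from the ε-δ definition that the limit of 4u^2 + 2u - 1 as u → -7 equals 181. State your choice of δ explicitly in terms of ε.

Fix ε > 0. We want δ > 0 such that 0 < |u + 7| < δ implies |(4u^2 + 2u - 1) − 181| < ε.
(4u^2 + 2u - 1) − 181 = 4u^2 + 2u - 182 = (u + 7)(4u - 26).
So |(4u^2 + 2u - 1) − 181| = |u + 7|·|4u - 26|.
Assume first that |u + 7| < 1, so |u| < 8. Then |4u - 26| ≤ 4·8 + 26 = 58.
Hence |(4u^2 + 2u - 1) − 181| ≤ 58|u + 7| < ε provided |u + 7| < ε/58.
Take δ = min(1, ε/58). Then 0 < |u + 7| < δ gives both |u + 7| < 1 and |u + 7| < ε/58, so |(4u^2 + 2u - 1) − 181| < ε.

δ = min(1, ε/58)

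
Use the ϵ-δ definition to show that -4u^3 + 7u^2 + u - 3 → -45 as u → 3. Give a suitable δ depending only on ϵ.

Fix ϵ > 0. We want δ > 0 such that 0 < |u − 3| < δ implies |(-4u^3 + 7u^2 + u - 3) + 45| < ϵ.
(-4u^3 + 7u^2 + u - 3) + 45 = -4u^3 + 7u^2 + u + 42 = (u − 3)(-4u^2 - 5u - 14).
So |(-4u^3 + 7u^2 + u - 3) + 45| = |u − 3|·|-4u^2 - 5u - 14|.
Assume first that |u − 3| < 1, so |u| < 4. Then |-4u^2 - 5u - 14| ≤ 4·4^2 + 5·4 + 14 = 98.
Hence |(-4u^3 + 7u^2 + u - 3) + 45| ≤ 98|u − 3| < ϵ provided |u − 3| < ϵ/98.
Take δ = min(1, ϵ/98). Then 0 < |u − 3| < δ gives both |u − 3| < 1 and |u − 3| < ϵ/98, so |(-4u^3 + 7u^2 + u - 3) + 45| < ϵ.

δ = min(1, ϵ/98)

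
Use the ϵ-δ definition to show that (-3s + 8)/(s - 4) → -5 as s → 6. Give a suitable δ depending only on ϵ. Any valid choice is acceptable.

δ = min(1, (1/2)ϵ)

Suppose ϵ > 0. We want δ > 0 with 0 < |s − 6| < δ ⇒ |(-3s + 8)/(s - 4) + 5| < ϵ.
Combining over a common denominator, (-3s + 8)/(s - 4) + 5 = [(-3s + 8)·2 − (-10)·(s - 4)] / [2·(s - 4)] = 4(s − 6) / (2(s - 4)).
So |(-3s + 8)/(s - 4) + 5| = 4|s − 6| / (2·|s − 4|).
Restrict δ ≤ 1. Then |s − 6| < 1 gives |s − 4| = |(s − 6) + 2| ≥ 2 − 1 = 1.
Hence |(-3s + 8)/(s - 4) + 5| < 4|s − 6|/(2·1) = 2|s − 6|, which is < ϵ once |s − 6| < (1/2)ϵ.
Take δ = min(1, (1/2)ϵ). Then 0 < |s − 6| < δ forces both bounds, so |(-3s + 8)/(s - 4) + 5| < ϵ.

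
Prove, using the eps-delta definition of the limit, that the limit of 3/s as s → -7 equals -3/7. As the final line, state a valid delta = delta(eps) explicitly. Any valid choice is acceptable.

Suppose eps > 0. We seek delta > 0 such that 0 < |s + 7| < delta implies |3/s + 3/7| < eps.
|3/s + 3/7| = 3·|-7 − s|/(7·|s|) = 3|s + 7|/(7|s|).
Require delta ≤ 7/2 so that |s| > 7 − 7/2 = 7/2, hence 7|s| > 49/2.
Then |3/s + 3/7| < 3|s + 7|/(49/2), which is < eps when |s + 7| < (49/6)eps.
Take delta = min(7/2, (49/6)eps). Then 0 < |s + 7| < delta gives both |s + 7| < 7/2 and |s + 7| < (49/6)eps, so |3/s + 3/7| < eps.

delta = min(7/2, (49/6)eps)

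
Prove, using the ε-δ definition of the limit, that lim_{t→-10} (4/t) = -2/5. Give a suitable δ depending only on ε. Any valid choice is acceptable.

Suppose ε > 0. We seek δ > 0 such that 0 < |t + 10| < δ implies |4/t + 2/5| < ε.
|4/t + 2/5| = 4·|-10 − t|/(10·|t|) = 4|t + 10|/(10|t|).
Require δ ≤ 5 so that |t| > 10 − 5 = 5, hence 10|t| > 50.
Then |4/t + 2/5| < 4|t + 10|/50, which is < ε when |t + 10| < (25/2)ε.
Take δ = min(5, (25/2)ε). Then 0 < |t + 10| < δ gives both |t + 10| < 5 and |t + 10| < (25/2)ε, so |4/t + 2/5| < ε.

δ = min(5, (25/2)ε)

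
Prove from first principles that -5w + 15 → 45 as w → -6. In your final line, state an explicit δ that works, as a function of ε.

δ = ε/5

Let ε > 0. We need δ > 0 so that 0 < |w + 6| < δ implies |(-5w + 15) − 45| < ε.
Since (-5w + 15) − 45 = -5(w + 6), we have |(-5w + 15) − 45| = 5|w + 6|.
Thus it suffices that |w + 6| < ε/5.
Take δ = ε/5. If 0 < |w + 6| < δ then |(-5w + 15) − 45| = 5|w + 6| < 5·(ε/5) = ε.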